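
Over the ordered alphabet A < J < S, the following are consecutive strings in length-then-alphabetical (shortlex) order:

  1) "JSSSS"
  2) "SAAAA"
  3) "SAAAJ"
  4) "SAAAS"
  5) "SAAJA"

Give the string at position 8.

SAASA

Continuing the enumeration 3 steps past SAAJA: SAAJA → SAAJJ → SAAJS → (answer).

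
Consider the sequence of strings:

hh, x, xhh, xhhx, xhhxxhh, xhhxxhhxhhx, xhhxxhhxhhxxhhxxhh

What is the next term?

This is a Fibonacci-style word recurrence s(k) = s(k−1)·s(k−2): e.g. x·hh = xhh.
Continuing: xhhxxhhxhhxxhhxxhh · xhhxxhhxhhx gives term 8.

xhhxxhhxhhxxhhxxhhxhhxxhhxhhx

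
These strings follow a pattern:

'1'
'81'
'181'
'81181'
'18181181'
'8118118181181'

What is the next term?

From term 3 onward, concatenate the second-to-last term with the last: 1·81 = 181, 81·181 = 81181, …
So term 7 is 18181181·8118118181181.

181811818118118181181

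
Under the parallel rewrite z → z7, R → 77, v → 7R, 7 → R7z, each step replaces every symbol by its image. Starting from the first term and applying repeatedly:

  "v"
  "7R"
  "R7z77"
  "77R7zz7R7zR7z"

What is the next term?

Applying the rule to each of the 13 symbols of 77R7zz7R7zR7z gives the pieces R7z R7z 77 R7z z7 z7 R7z 77 R7z z7 77 R7z z7, which concatenate to the answer.

R7zR7z77R7zz7z7R7z77R7zz777R7zz7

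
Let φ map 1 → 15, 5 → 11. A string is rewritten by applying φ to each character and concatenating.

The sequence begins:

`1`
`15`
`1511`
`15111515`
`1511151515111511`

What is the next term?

15111515151115111511151515111515

Replace each of the 16 characters of 1511151515111511 in place — 15 11 15 15 15 11 15 11 15 11 15 15 15 11 15 15 — and concatenate.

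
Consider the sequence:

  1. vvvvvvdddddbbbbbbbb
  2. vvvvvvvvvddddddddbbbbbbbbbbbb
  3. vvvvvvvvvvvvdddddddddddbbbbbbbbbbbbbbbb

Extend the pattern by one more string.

Reading off run lengths: v runs 6, 9, 12; d runs 5, 8, 11; b runs 8, 12, 16 — each is linear in n, where the shown terms are n = 2, 3, 4.
At n = 5 the blocks have lengths 15, 14, 20.

vvvvvvvvvvvvvvvddddddddddddddbbbbbbbbbbbbbbbbbbbb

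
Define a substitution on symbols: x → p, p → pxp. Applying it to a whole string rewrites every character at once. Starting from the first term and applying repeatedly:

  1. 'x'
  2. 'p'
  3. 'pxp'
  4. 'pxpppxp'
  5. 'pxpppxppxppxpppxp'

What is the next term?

Applying the rule to each of the 17 symbols of pxpppxppxppxpppxp gives the pieces pxp p pxp pxp pxp p pxp pxp p pxp pxp p pxp pxp pxp p pxp, which concatenate to the answer.

pxpppxppxppxpppxppxpppxppxpppxppxppxpppxp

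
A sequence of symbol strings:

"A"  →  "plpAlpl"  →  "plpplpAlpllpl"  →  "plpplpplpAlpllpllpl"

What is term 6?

Each term wraps the previous one in plp on the left and lpl on the right.
From plpplpplpAlpllpllpl, 2 further steps: plpplpplpAlpllpllpl → plpplpplpplpAlpllpllpllpl → (answer).

plpplpplpplpplpAlpllpllpllpllpl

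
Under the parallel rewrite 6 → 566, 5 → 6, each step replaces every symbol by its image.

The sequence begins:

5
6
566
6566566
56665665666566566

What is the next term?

φ(56665665666566566) expands symbol-by-symbol to 6 566 566 566 6 566 566 6 566 566 566 6 566 566 6 566 566; joining the 17 pieces gives the next term.

65665665666566566656656656665665666566566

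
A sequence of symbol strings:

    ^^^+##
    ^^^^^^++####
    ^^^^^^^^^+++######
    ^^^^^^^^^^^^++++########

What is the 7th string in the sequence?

^^^^^^^^^^^^^^^^^^^^^+++++++##############

Each string has the form ^^{3n} +^{n} #^{2n} (n = 1, 2, …).
At n = 7 the blocks have lengths 21, 7, 14.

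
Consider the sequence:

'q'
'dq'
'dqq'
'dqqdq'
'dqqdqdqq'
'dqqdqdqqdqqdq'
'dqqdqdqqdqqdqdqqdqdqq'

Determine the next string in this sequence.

dqqdqdqqdqqdqdqqdqdqqdqqdqdqqdqqdq

This is a Fibonacci-style word recurrence s(k) = s(k−1)·s(k−2): e.g. dq·q = dqq.
The next term joins dqqdqdqqdqqdqdqqdqdqq and dqqdqdqqdqqdq.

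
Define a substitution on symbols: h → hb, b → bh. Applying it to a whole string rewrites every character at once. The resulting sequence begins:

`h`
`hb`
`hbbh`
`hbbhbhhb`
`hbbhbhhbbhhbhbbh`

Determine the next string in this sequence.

hbbhbhhbbhhbhbbhbhhbhbbhhbbhbhhb

Replace each of the 16 characters of hbbhbhhbbhhbhbbh in place — hb bh bh hb bh hb hb bh bh hb hb bh hb bh bh hb — and concatenate.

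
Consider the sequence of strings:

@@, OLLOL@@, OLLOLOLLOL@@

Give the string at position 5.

OLLOLOLLOLOLLOLOLLOL@@

Every step adds OLLOL at the front: s(k+1) = OLLOL·s(k).
From OLLOLOLLOL@@, 2 further steps: OLLOLOLLOL@@ → OLLOLOLLOLOLLOL@@ → (answer).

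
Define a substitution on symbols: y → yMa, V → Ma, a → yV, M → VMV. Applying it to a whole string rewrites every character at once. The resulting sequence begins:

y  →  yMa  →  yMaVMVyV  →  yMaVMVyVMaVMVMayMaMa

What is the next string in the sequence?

yMaVMVyVMaVMVMayMaMaVMVyVMaVMVMaVMVyVyMaVMVyVVMVyV

Replace each of the 20 characters of yMaVMVyVMaVMVMayMaMa in place — yMa VMV yV Ma VMV Ma yMa Ma VMV yV Ma VMV Ma VMV yV yMa VMV yV VMV yV — and concatenate.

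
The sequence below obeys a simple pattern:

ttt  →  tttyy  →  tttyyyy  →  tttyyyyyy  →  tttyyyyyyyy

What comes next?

The strings grow by a fixed suffix yy each time.
One more step from tttyyyyyyyy gives the answer.

tttyyyyyyyyyy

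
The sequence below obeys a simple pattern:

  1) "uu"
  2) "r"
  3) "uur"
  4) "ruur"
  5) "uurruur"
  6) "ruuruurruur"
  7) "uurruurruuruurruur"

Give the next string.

ruuruurruuruurruurruuruurruur

This is a Fibonacci-style word recurrence s(k) = s(k−2)·s(k−1): e.g. uu·r = uur.
So term 8 is ruuruurruur·uurruurruuruurruur.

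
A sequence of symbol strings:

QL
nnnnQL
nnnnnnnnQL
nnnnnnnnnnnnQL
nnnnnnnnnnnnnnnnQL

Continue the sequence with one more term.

nnnnnnnnnnnnnnnnnnnnQL

Each term is the previous one with nnnn prepended.
So the next term is nnnn·nnnnnnnnnnnnnnnnQL.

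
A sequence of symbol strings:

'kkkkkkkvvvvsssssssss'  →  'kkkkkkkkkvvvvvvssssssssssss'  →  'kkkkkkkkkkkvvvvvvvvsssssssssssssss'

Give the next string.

kkkkkkkkkkkkkvvvvvvvvvvssssssssssssssssss

Each string has the form k^{2n+3} v^{2n} s^{3n+3}, where the shown terms are n = 2, 3, 4.
Setting n = 5 gives 13, 10, 18 characters in each block.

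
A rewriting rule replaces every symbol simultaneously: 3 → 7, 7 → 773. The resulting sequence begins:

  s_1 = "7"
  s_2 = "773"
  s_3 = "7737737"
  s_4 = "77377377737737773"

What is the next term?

Replace each of the 17 characters of 77377377737737773 in place — 773 773 7 773 773 7 773 773 773 7 773 773 7 773 773 773 7 — and concatenate.

77377377737737773773773777377377737737737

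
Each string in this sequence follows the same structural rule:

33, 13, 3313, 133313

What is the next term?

3313133313

Each term (from the third on) is the two preceding terms concatenated in order: term 3 = 33·13 = 3313.
Continuing: 3313 · 133313 gives term 5.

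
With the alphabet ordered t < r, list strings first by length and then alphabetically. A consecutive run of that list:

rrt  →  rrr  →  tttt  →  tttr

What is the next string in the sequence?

ttrt

Find the rightmost character of tttr below r, bump it to the next letter, and reset everything to its right to t.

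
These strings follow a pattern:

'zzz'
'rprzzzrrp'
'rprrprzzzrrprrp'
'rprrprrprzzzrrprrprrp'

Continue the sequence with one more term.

Every step adds rpr to the front and rrp to the end of the previous string.
Applying this once more to rprrprrprzzzrrprrprrp:

rprrprrprrprzzzrrprrprrprrp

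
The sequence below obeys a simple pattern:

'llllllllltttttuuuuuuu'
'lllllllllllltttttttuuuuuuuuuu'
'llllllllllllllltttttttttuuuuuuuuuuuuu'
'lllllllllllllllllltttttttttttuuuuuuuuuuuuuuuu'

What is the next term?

The n-th term is 3n l's then 2n-1 t's then 3n-2 u's, where the shown terms are n = 3, 4, 5, 6.
For the next term, n = 7, so the run lengths are 21, 13, 19.

llllllllllllllllllllltttttttttttttuuuuuuuuuuuuuuuuuuu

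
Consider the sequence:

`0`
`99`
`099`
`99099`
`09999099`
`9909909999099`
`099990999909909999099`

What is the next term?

Each term (from the third on) is the two preceding terms concatenated in order: term 3 = 0·99 = 099.
Continuing: 9909909999099 · 099990999909909999099 gives term 8.

9909909999099099990999909909999099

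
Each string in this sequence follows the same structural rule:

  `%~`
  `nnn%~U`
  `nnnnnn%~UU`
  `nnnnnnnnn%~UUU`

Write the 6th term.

Every step adds nnn to the front and U to the end of the previous string.
From nnnnnnnnn%~UUU, 2 further steps: nnnnnnnnn%~UUU → nnnnnnnnnnnn%~UUUU → (answer).

nnnnnnnnnnnnnnn%~UUUUU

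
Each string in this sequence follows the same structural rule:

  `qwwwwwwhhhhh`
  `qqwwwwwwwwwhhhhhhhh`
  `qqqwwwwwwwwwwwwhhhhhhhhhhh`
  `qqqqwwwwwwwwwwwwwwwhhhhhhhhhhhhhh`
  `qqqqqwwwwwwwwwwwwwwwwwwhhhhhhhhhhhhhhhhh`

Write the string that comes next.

Each string has the form q^{n-1} w^{3n} h^{3n-1}, where the shown terms are n = 2, 3, 4, 5, 6.
For the next term, n = 7, so the run lengths are 6, 21, 20.

qqqqqqwwwwwwwwwwwwwwwwwwwwwhhhhhhhhhhhhhhhhhhhh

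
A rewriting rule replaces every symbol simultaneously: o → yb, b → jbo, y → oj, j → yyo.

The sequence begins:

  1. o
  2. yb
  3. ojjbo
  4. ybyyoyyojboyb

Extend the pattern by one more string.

Rewriting the 13 symbols of ybyyoyyojboyb one by one yields oj jbo oj oj yb oj oj yb yyo jbo yb oj jbo; concatenated:

ojjboojojybojojybyyojboybojjbo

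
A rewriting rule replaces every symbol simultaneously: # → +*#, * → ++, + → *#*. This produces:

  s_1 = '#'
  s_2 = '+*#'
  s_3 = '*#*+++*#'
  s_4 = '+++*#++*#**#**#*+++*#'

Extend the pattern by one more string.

*#**#**#*+++*#*#**#*+++*#+++++*#+++++*#++*#**#**#*+++*#

Replace each of the 21 characters of +++*#++*#**#**#*+++*# in place — *#* *#* *#* ++ +*# *#* *#* ++ +*# ++ ++ +*# ++ ++ +*# ++ *#* *#* *#* ++ +*# — and concatenate.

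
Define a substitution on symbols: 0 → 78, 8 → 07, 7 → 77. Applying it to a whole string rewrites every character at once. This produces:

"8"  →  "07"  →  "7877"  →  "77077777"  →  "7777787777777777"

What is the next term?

Rewriting the 16 symbols of 7777787777777777 one by one yields 77 77 77 77 77 07 77 77 77 77 77 77 77 77 77 77; concatenated:

77777777770777777777777777777777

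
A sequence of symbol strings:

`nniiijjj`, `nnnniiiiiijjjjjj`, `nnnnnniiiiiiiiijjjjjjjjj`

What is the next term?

nnnnnnnniiiiiiiiiiiijjjjjjjjjjjj

The n-th term is 2n n's then 3n i's then 3n j's (n = 1, 2, …).
At n = 4 the blocks have lengths 8, 12, 12.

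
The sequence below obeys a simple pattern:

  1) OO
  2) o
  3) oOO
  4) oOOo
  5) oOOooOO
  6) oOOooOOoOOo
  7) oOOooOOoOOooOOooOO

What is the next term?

oOOooOOoOOooOOooOOoOOooOOoOOo

Each term (from the third on) is the previous term followed by the one before it: term 3 = o·OO = oOO.
So term 8 is oOOooOOoOOooOOooOO·oOOooOOoOOo.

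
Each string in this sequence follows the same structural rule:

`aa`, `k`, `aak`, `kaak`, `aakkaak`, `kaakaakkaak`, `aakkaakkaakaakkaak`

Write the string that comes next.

From term 3 onward, concatenate the second-to-last term with the last: aa·k = aak, k·aak = kaak, …
Continuing: kaakaakkaak · aakkaakkaakaakkaak gives term 8.

kaakaakkaakaakkaakkaakaakkaak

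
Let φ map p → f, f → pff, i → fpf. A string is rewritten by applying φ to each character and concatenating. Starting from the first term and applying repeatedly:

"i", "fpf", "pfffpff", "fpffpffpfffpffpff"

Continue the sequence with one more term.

pfffpffpfffpffpfffpffpffpfffpffpfffpffpff

Applying the rule to each of the 17 symbols of fpffpffpfffpffpff gives the pieces pff f pff pff f pff pff f pff pff pff f pff pff f pff pff, which concatenate to the answer.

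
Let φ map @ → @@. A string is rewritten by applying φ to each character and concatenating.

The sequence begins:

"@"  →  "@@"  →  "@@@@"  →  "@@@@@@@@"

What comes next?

@@@@@@@@@@@@@@@@

Expanding @@@@@@@@: @→@@, @→@@, @→@@, @→@@, @→@@, @→@@, @→@@, @→@@. Concatenated: @@ @@ @@ @@ @@ @@ @@ @@.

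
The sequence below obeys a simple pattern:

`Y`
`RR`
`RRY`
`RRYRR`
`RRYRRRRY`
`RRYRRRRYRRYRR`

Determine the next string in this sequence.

RRYRRRRYRRYRRRRYRRRRY

Each term (from the third on) is the previous term followed by the one before it: term 3 = RR·Y = RRY.
Continuing: RRYRRRRYRRYRR · RRYRRRRY gives term 7.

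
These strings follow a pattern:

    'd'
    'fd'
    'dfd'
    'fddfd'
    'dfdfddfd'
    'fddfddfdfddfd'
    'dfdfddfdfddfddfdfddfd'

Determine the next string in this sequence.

Each term (from the third on) is the two preceding terms concatenated in order: term 3 = d·fd = dfd.
Continuing: fddfddfdfddfd · dfdfddfdfddfddfdfddfd gives term 8.

fddfddfdfddfddfdfddfdfddfddfdfddfd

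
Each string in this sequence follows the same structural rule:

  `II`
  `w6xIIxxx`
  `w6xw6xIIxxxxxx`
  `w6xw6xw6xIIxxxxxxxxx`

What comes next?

w6xw6xw6xw6xIIxxxxxxxxxxxx

Each term wraps the previous one in w6x on the left and xxx on the right.
One more step from w6xw6xw6xIIxxxxxxxxx gives the answer.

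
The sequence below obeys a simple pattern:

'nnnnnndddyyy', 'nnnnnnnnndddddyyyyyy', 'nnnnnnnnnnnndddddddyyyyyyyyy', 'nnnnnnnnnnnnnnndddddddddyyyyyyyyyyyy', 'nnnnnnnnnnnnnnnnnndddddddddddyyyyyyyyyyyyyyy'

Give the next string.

nnnnnnnnnnnnnnnnnnnnndddddddddddddyyyyyyyyyyyyyyyyyy

Reading off run lengths: n runs 6, 9, 12, 15, 18; d runs 3, 5, 7, 9, 11; y runs 3, 6, 9, 12, 15 — each is linear in n (n = 1, 2, …).
At n = 6 the blocks have lengths 21, 13, 18.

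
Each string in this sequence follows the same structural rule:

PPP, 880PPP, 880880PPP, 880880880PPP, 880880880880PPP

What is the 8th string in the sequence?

880880880880880880880PPP

The strings grow by a fixed prefix 880 each time.
From 880880880880PPP, 3 further steps: 880880880880PPP → 880880880880880PPP → 880880880880880880PPP → (answer).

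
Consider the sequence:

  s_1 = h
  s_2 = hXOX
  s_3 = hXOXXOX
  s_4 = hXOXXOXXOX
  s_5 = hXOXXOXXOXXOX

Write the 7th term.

Each term is the previous one with XOX appended.
From hXOXXOXXOXXOX, 2 further steps: hXOXXOXXOXXOX → hXOXXOXXOXXOXXOX → (answer).

hXOXXOXXOXXOXXOXXOX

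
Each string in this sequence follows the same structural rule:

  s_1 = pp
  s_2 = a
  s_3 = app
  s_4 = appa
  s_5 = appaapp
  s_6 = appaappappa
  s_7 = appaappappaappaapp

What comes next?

This is a Fibonacci-style word recurrence s(k) = s(k−1)·s(k−2): e.g. a·pp = app.
So term 8 is appaappappaappaapp·appaappappa.

appaappappaappaappappaappappa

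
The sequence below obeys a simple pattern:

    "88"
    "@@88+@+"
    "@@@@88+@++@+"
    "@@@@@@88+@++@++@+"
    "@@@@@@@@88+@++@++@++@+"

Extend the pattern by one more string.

Every step adds @@ to the front and +@+ to the end of the previous string.
One more step from @@@@@@@@88+@++@++@++@+ gives the answer.

@@@@@@@@@@88+@++@++@++@++@+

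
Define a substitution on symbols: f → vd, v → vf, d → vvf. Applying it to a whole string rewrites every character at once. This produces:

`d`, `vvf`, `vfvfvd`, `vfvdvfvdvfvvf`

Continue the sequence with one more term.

φ(vfvdvfvdvfvvf) expands symbol-by-symbol to vf vd vf vvf vf vd vf vvf vf vd vf vf vd; joining the 13 pieces gives the next term.

vfvdvfvvfvfvdvfvvfvfvdvfvfvd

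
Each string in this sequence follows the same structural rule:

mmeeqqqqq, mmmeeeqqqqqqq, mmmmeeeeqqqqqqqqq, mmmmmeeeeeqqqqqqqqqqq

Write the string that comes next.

mmmmmmeeeeeeqqqqqqqqqqqqq

Term n consists of n m's, followed by n e's, followed by 2n+1 q's, where the shown terms are n = 2, 3, 4, 5.
Setting n = 6 gives 6, 6, 13 characters in each block.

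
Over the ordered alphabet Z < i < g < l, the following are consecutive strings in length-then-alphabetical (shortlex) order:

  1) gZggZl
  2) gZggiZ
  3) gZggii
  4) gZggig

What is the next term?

gZggil

The successor of gZggig increments the rightmost position that isn't already l and resets every position after it to Z.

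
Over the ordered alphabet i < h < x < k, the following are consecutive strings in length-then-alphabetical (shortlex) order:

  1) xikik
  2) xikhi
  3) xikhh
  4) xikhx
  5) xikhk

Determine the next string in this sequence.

Treat xikhk as a base-4 numeral over the given alphabet and add one, carrying through any trailing k's.

xikxi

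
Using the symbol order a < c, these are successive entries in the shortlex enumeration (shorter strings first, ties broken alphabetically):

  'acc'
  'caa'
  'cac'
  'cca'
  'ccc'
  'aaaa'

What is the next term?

Find the rightmost character of aaaa below c, bump it to the next letter, and reset everything to its right to a.

aaac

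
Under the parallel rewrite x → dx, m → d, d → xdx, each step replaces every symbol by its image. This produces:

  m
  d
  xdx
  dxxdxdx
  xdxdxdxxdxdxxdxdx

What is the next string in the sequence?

Applying the rule to each of the 17 symbols of xdxdxdxxdxdxxdxdx gives the pieces dx xdx dx xdx dx xdx dx dx xdx dx xdx dx dx xdx dx xdx dx, which concatenate to the answer.

dxxdxdxxdxdxxdxdxdxxdxdxxdxdxdxxdxdxxdxdx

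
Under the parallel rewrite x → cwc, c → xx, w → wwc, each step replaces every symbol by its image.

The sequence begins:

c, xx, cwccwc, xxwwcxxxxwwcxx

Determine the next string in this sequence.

cwccwcwwcwwcxxcwccwccwccwcwwcwwcxxcwccwc

Replace each of the 14 characters of xxwwcxxxxwwcxx in place — cwc cwc wwc wwc xx cwc cwc cwc cwc wwc wwc xx cwc cwc — and concatenate.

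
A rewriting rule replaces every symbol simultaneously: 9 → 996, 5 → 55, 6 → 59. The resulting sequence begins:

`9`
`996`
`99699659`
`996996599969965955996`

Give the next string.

996996599969965955996996996599969965955996555599699659

Applying the rule to each of the 21 symbols of 996996599969965955996 gives the pieces 996 996 59 996 996 59 55 996 996 996 59 996 996 59 55 996 55 55 996 996 59, which concatenate to the answer.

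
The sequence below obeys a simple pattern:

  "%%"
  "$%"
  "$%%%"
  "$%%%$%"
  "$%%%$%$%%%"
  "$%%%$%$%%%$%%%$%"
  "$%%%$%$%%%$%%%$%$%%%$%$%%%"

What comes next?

From term 3 onward, concatenate the last term with the second-to-last: $%·%% = $%%%, $%%%·$% = $%%%$%, …
Continuing: $%%%$%$%%%$%%%$%$%%%$%$%%% · $%%%$%$%%%$%%%$% gives term 8.

$%%%$%$%%%$%%%$%$%%%$%$%%%$%%%$%$%%%$%%%$%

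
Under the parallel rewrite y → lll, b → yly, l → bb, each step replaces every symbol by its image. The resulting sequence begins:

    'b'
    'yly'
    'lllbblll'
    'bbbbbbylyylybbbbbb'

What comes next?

Rewriting the 18 symbols of bbbbbbylyylybbbbbb one by one yields yly yly yly yly yly yly lll bb lll lll bb lll yly yly yly yly yly yly; concatenated:

ylyylyylyylyylyylylllbbllllllbblllylyylyylyylyylyyly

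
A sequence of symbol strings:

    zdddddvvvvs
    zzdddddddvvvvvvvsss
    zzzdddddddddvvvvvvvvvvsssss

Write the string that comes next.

zzzzdddddddddddvvvvvvvvvvvvvsssssss

Reading off run lengths: z runs 1, 2, 3; d runs 5, 7, 9; v runs 4, 7, 10; s runs 1, 3, 5 — each is linear in n (n = 1, 2, …).
At n = 4 the blocks have lengths 4, 11, 13, 7.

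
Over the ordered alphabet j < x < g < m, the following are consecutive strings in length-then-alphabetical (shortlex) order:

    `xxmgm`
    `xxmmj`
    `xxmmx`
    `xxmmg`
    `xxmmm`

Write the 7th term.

Stepping forward 2 times from xxmmm: xxmmm → xgjjj, then the target.

xgjjx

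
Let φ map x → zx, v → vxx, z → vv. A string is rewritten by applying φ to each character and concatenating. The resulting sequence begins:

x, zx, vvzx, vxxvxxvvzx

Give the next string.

vxxzxzxvxxzxzxvxxvxxvvzx

Apply φ to vxxvxxvvzx symbol by symbol: v→vxx, x→zx, x→zx, v→vxx, x→zx, x→zx, v→vxx, v→vxx, z→vv, x→zx; joined: vxx zx zx vxx zx zx vxx vxx vv zx.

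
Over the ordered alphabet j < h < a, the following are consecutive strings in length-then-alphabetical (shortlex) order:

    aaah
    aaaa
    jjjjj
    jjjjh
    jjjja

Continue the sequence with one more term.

Find the rightmost character of jjjja below a, bump it to the next letter, and reset everything to its right to j.

jjjhj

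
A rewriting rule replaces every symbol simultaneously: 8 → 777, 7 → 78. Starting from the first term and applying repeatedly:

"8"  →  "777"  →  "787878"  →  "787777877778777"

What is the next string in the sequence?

787777878787877778787878777787878

Replace each of the 15 characters of 787777877778777 in place — 78 777 78 78 78 78 777 78 78 78 78 777 78 78 78 — and concatenate.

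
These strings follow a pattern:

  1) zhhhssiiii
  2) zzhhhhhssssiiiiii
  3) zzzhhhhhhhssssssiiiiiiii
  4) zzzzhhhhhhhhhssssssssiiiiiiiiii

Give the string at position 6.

zzzzzzhhhhhhhhhhhhhssssssssssssiiiiiiiiiiiiii

Each string has the form z^{n} h^{2n+1} s^{2n} i^{2n+2} (n = 1, 2, …).
For term 6, n = 6, so the run lengths are 6, 13, 12, 14.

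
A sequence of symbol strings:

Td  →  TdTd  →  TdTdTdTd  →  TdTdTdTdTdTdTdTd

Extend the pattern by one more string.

s(k+1) = s(k)·s(k) — each term doubles the last.
Doubling TdTdTdTdTdTdTdTd:

TdTdTdTdTdTdTdTdTdTdTdTdTdTdTdTd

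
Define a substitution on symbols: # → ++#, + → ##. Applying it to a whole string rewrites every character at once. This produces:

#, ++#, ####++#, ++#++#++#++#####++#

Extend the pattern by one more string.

Rewriting the 19 symbols of ++#++#++#++#####++# one by one yields ## ## ++# ## ## ++# ## ## ++# ## ## ++# ++# ++# ++# ++# ## ## ++#; concatenated:

####++#####++#####++#####++#++#++#++#++#####++#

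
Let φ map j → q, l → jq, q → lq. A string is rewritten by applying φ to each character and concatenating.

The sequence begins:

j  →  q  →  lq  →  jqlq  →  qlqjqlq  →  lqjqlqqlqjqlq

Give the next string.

Applying the rule to each of the 13 symbols of lqjqlqqlqjqlq gives the pieces jq lq q lq jq lq lq jq lq q lq jq lq, which concatenate to the answer.

jqlqqlqjqlqlqjqlqqlqjqlq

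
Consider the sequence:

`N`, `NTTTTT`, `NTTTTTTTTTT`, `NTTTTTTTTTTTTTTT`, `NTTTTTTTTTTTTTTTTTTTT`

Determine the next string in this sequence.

The strings grow by a fixed suffix TTTTT each time.
So the next term is NTTTTTTTTTTTTTTTTTTTT·TTTTT.

NTTTTTTTTTTTTTTTTTTTTTTTTT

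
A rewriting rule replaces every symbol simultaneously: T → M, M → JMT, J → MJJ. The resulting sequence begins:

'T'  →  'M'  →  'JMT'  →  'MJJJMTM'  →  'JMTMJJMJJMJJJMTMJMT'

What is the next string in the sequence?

Applying the rule to each of the 19 symbols of JMTMJJMJJMJJJMTMJMT gives the pieces MJJ JMT M JMT MJJ MJJ JMT MJJ MJJ JMT MJJ MJJ MJJ JMT M JMT MJJ JMT M, which concatenate to the answer.

MJJJMTMJMTMJJMJJJMTMJJMJJJMTMJJMJJMJJJMTMJMTMJJJMTM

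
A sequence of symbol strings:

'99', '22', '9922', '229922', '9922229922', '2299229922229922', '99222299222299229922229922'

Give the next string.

Each term (from the third on) is the two preceding terms concatenated in order: term 3 = 99·22 = 9922.
Continuing: 2299229922229922 · 99222299222299229922229922 gives term 8.

229922992222992299222299222299229922229922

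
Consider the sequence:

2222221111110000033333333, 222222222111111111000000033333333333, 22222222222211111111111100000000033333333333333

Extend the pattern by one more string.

Each string has the form 2^{3n} 1^{3n} 0^{2n+1} 3^{3n+2}, where the shown terms are n = 2, 3, 4.
For the next term, n = 5, so the run lengths are 15, 15, 11, 17.

2222222222222221111111111111110000000000033333333333333333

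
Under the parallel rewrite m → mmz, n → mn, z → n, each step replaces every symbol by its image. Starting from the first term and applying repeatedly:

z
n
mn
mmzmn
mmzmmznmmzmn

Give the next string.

Apply φ to mmzmmznmmzmn symbol by symbol: m→mmz, m→mmz, z→n, m→mmz, m→mmz, z→n, n→mn, m→mmz, m→mmz, z→n, m→mmz, n→mn; joined: mmz mmz n mmz mmz n mn mmz mmz n mmz mn.

mmzmmznmmzmmznmnmmzmmznmmzmn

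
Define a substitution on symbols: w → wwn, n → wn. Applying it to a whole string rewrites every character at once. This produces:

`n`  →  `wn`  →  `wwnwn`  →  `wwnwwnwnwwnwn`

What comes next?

Rewriting the 13 symbols of wwnwwnwnwwnwn one by one yields wwn wwn wn wwn wwn wn wwn wn wwn wwn wn wwn wn; concatenated:

wwnwwnwnwwnwwnwnwwnwnwwnwwnwnwwnwn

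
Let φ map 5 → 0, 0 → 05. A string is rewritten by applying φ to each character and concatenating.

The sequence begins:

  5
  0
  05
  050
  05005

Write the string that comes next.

Rewriting each symbol of 05005: 0→05, 5→0, 0→05, 0→05, 5→0, which concatenates to 05 0 05 05 0.

05005050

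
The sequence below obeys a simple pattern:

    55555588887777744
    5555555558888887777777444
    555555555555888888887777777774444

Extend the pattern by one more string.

55555555555555588888888887777777777744444

Reading off run lengths: 5 runs 6, 9, 12; 8 runs 4, 6, 8; 7 runs 5, 7, 9; 4 runs 2, 3, 4 — each is linear in n, where the shown terms are n = 2, 3, 4.
At n = 5 the blocks have lengths 15, 10, 11, 5.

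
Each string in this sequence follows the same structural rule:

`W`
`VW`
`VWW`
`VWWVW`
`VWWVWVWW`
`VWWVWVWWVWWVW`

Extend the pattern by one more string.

VWWVWVWWVWWVWVWWVWVWW

This is a Fibonacci-style word recurrence s(k) = s(k−1)·s(k−2): e.g. VW·W = VWW.
The next term joins VWWVWVWWVWWVW and VWWVWVWW.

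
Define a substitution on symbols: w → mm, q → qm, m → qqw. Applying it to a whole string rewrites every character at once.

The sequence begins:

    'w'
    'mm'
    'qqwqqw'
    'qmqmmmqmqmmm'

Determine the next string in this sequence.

Expanding qmqmmmqmqmmm: q→qm, m→qqw, q→qm, m→qqw, m→qqw, m→qqw, q→qm, m→qqw, q→qm, m→qqw, m→qqw, m→qqw. Concatenated: qm qqw qm qqw qqw qqw qm qqw qm qqw qqw qqw.

qmqqwqmqqwqqwqqwqmqqwqmqqwqqwqqw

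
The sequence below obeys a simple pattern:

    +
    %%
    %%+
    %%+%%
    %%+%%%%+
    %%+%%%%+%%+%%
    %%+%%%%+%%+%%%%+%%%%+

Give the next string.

Each term (from the third on) is the previous term followed by the one before it: term 3 = %%·+ = %%+.
The next term joins %%+%%%%+%%+%%%%+%%%%+ and %%+%%%%+%%+%%.

%%+%%%%+%%+%%%%+%%%%+%%+%%%%+%%+%%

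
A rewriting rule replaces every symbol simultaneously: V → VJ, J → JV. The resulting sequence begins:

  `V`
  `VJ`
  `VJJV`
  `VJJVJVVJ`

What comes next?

VJJVJVVJJVVJVJJV

Rewriting each symbol of VJJVJVVJ: V→VJ, J→JV, J→JV, V→VJ, J→JV, V→VJ, V→VJ, J→JV, which concatenates to VJ JV JV VJ JV VJ VJ JV.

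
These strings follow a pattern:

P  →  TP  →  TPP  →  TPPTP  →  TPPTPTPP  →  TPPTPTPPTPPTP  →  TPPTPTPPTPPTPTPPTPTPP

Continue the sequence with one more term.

TPPTPTPPTPPTPTPPTPTPPTPPTPTPPTPPTP

This is a Fibonacci-style word recurrence s(k) = s(k−1)·s(k−2): e.g. TP·P = TPP.
The next term joins TPPTPTPPTPPTPTPPTPTPP and TPPTPTPPTPPTP.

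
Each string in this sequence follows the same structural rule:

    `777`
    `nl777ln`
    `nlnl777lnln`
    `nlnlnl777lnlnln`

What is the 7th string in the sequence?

Every step adds nl to the front and ln to the end of the previous string.
From nlnlnl777lnlnln, 3 further steps: nlnlnl777lnlnln → nlnlnlnl777lnlnlnln → nlnlnlnlnl777lnlnlnlnln → (answer).

nlnlnlnlnlnl777lnlnlnlnlnln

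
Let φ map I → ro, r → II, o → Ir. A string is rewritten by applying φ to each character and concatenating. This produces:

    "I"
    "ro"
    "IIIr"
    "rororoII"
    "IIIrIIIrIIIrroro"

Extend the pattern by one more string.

rororoIIrororoIIrororoIIIIIrIIIr

Replace each of the 16 characters of IIIrIIIrIIIrroro in place — ro ro ro II ro ro ro II ro ro ro II II Ir II Ir — and concatenate.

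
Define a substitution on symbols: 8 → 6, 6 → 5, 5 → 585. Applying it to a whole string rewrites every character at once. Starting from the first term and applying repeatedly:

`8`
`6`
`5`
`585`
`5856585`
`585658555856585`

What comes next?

Replace each of the 15 characters of 585658555856585 in place — 585 6 585 5 585 6 585 585 585 6 585 5 585 6 585 — and concatenate.

585658555856585585585658555856585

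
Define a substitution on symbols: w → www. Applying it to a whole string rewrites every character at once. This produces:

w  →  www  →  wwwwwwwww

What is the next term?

wwwwwwwwwwwwwwwwwwwwwwwwwww

Expanding wwwwwwwww: w→www, w→www, w→www, w→www, w→www, w→www, w→www, w→www, w→www. Concatenated: www www www www www www www www www.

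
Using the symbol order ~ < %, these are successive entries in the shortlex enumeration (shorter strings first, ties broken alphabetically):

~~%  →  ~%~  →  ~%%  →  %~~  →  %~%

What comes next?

Find the rightmost character of %~% below %, bump it to the next letter, and reset everything to its right to ~.

%%~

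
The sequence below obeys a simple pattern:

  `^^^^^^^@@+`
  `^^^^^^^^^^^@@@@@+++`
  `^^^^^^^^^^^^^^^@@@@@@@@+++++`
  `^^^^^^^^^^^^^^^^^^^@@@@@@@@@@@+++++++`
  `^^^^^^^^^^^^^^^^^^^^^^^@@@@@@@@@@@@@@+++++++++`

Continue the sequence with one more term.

^^^^^^^^^^^^^^^^^^^^^^^^^^^@@@@@@@@@@@@@@@@@+++++++++++

Reading off run lengths: ^ runs 7, 11, 15, 19, 23; @ runs 2, 5, 8, 11, 14; + runs 1, 3, 5, 7, 9 — each is linear in n (n = 1, 2, …).
Setting n = 6 gives 27, 17, 11 characters in each block.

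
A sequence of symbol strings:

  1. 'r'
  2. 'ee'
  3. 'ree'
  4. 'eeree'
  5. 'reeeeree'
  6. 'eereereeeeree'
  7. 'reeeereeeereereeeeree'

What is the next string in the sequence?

eereereeeereereeeereeeereereeeeree

From term 3 onward, concatenate the second-to-last term with the last: r·ee = ree, ee·ree = eeree, …
Continuing: eereereeeeree · reeeereeeereereeeeree gives term 8.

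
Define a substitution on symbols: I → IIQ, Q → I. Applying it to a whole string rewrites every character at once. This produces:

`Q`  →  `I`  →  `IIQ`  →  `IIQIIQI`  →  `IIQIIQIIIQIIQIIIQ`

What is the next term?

Applying the rule to each of the 17 symbols of IIQIIQIIIQIIQIIIQ gives the pieces IIQ IIQ I IIQ IIQ I IIQ IIQ IIQ I IIQ IIQ I IIQ IIQ IIQ I, which concatenate to the answer.

IIQIIQIIIQIIQIIIQIIQIIQIIIQIIQIIIQIIQIIQI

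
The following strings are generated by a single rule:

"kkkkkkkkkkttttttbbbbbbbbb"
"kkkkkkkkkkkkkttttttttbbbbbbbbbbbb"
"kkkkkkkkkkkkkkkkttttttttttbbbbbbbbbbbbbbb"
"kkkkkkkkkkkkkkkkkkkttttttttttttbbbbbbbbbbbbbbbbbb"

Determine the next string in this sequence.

Each string has the form k^{3n+1} t^{2n} b^{3n}, where the shown terms are n = 3, 4, 5, 6.
At n = 7 the blocks have lengths 22, 14, 21.

kkkkkkkkkkkkkkkkkkkkkkttttttttttttttbbbbbbbbbbbbbbbbbbbbb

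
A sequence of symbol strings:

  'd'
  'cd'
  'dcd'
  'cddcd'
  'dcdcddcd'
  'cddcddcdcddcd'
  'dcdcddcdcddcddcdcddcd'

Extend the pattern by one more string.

cddcddcdcddcddcdcddcdcddcddcdcddcd

Each term (from the third on) is the two preceding terms concatenated in order: term 3 = d·cd = dcd.
Continuing: cddcddcdcddcd · dcdcddcdcddcddcdcddcd gives term 8.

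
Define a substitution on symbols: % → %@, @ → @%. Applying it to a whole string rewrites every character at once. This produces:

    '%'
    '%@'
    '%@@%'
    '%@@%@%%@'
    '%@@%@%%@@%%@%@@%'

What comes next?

%@@%@%%@@%%@%@@%@%%@%@@%%@@%@%%@

Applying the rule to each of the 16 symbols of %@@%@%%@@%%@%@@% gives the pieces %@ @% @% %@ @% %@ %@ @% @% %@ %@ @% %@ @% @% %@, which concatenate to the answer.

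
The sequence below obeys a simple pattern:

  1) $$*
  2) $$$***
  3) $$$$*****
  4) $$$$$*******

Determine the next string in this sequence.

$$$$$$*********

Term n consists of n+1 $'s, followed by 2n-1 *'s (n = 1, 2, …).
At n = 5 the blocks have lengths 6, 9.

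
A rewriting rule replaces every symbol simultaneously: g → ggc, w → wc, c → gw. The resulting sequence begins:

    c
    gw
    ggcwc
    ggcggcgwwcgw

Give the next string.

ggcggcgwggcggcgwggcwcwcgwggcwc

Apply φ to ggcggcgwwcgw symbol by symbol: g→ggc, g→ggc, c→gw, g→ggc, g→ggc, c→gw, g→ggc, w→wc, w→wc, c→gw, g→ggc, w→wc; joined: ggc ggc gw ggc ggc gw ggc wc wc gw ggc wc.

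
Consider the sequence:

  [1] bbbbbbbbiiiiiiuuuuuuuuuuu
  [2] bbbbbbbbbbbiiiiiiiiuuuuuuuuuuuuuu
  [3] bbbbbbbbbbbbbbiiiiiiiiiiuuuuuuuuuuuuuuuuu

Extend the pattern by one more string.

Each string has the form b^{3n-1} i^{2n} u^{3n+2}, where the shown terms are n = 3, 4, 5.
Setting n = 6 gives 17, 12, 20 characters in each block.

bbbbbbbbbbbbbbbbbiiiiiiiiiiiiuuuuuuuuuuuuuuuuuuuu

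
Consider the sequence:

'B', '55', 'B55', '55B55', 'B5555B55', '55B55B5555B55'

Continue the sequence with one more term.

B5555B5555B55B5555B55

This is a Fibonacci-style word recurrence s(k) = s(k−2)·s(k−1): e.g. B·55 = B55.
So term 7 is B5555B55·55B55B5555B55.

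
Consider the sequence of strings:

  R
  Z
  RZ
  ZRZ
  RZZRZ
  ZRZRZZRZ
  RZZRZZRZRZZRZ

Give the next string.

ZRZRZZRZRZZRZZRZRZZRZ

This is a Fibonacci-style word recurrence s(k) = s(k−2)·s(k−1): e.g. R·Z = RZ.
So term 8 is ZRZRZZRZ·RZZRZZRZRZZRZ.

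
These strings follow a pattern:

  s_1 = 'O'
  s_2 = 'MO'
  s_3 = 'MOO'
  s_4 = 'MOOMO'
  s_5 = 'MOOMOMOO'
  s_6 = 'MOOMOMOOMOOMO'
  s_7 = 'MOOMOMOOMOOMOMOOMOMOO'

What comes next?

MOOMOMOOMOOMOMOOMOMOOMOOMOMOOMOOMO

Each term (from the third on) is the previous term followed by the one before it: term 3 = MO·O = MOO.
The next term joins MOOMOMOOMOOMOMOOMOMOO and MOOMOMOOMOOMO.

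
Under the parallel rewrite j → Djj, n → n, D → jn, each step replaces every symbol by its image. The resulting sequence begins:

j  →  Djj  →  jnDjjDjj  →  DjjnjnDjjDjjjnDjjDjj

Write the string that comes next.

Replace each of the 20 characters of DjjnjnDjjDjjjnDjjDjj in place — jn Djj Djj n Djj n jn Djj Djj jn Djj Djj Djj n jn Djj Djj jn Djj Djj — and concatenate.

jnDjjDjjnDjjnjnDjjDjjjnDjjDjjDjjnjnDjjDjjjnDjjDjj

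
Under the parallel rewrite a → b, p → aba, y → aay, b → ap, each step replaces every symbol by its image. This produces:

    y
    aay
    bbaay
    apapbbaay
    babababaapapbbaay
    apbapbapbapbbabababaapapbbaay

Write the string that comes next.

Applying the rule to each of the 29 symbols of apbapbapbapbbabababaapapbbaay gives the pieces b aba ap b aba ap b aba ap b aba ap ap b ap b ap b ap b b aba b aba ap ap b b aay, which concatenate to the answer.

babaapbabaapbabaapbabaapapbapbapbapbbabababaapapbbaay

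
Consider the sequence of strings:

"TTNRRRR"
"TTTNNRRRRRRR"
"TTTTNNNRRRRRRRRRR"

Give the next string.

TTTTTNNNNRRRRRRRRRRRRR

The n-th term is n+1 T's then n N's then 3n+1 R's (n = 1, 2, …).
For the next term, n = 4, so the run lengths are 5, 4, 13.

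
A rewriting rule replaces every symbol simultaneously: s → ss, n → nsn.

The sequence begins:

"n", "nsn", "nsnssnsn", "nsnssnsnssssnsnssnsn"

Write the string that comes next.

Rewriting the 20 symbols of nsnssnsnssssnsnssnsn one by one yields nsn ss nsn ss ss nsn ss nsn ss ss ss ss nsn ss nsn ss ss nsn ss nsn; concatenated:

nsnssnsnssssnsnssnsnssssssssnsnssnsnssssnsnssnsn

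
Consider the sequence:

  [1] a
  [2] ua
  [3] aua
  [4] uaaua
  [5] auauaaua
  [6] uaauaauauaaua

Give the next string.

This is a Fibonacci-style word recurrence s(k) = s(k−2)·s(k−1): e.g. a·ua = aua.
Continuing: auauaaua · uaauaauauaaua gives term 7.

auauaauauaauaauauaaua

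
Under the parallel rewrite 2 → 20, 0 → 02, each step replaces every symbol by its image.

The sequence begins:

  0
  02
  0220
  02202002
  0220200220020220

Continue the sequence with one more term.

02202002200202202002022002202002

φ(0220200220020220) expands symbol-by-symbol to 02 20 20 02 20 02 02 20 20 02 02 20 02 20 20 02; joining the 16 pieces gives the next term.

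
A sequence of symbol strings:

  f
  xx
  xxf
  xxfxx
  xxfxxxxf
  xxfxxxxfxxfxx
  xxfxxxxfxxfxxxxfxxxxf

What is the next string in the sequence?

xxfxxxxfxxfxxxxfxxxxfxxfxxxxfxxfxx

This is a Fibonacci-style word recurrence s(k) = s(k−1)·s(k−2): e.g. xx·f = xxf.
The next term joins xxfxxxxfxxfxxxxfxxxxf and xxfxxxxfxxfxx.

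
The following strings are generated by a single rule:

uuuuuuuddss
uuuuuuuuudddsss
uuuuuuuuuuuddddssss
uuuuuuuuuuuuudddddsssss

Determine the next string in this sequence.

uuuuuuuuuuuuuuuddddddssssss

Reading off run lengths: u runs 7, 9, 11, 13; d runs 2, 3, 4, 5; s runs 2, 3, 4, 5 — each is linear in n, where the shown terms are n = 3, 4, 5, 6.
At n = 7 the blocks have lengths 15, 6, 6.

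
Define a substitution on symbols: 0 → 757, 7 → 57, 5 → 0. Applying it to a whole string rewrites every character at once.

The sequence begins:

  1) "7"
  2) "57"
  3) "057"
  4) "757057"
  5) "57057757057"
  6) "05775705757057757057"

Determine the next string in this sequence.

Rewriting the 20 symbols of 05775705757057757057 one by one yields 757 0 57 57 0 57 757 0 57 0 57 757 0 57 57 0 57 757 0 57; concatenated:

7570575705775705705775705757057757057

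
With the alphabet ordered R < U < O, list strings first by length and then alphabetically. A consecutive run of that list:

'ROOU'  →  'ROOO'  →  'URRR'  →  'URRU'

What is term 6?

URUR

Stepping forward 2 times from URRU: URRU → URRO, then the target.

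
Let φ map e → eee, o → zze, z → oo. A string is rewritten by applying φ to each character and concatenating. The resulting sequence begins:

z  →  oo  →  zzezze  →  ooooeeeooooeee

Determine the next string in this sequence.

Rewriting the 14 symbols of ooooeeeooooeee one by one yields zze zze zze zze eee eee eee zze zze zze zze eee eee eee; concatenated:

zzezzezzezzeeeeeeeeeezzezzezzezzeeeeeeeeee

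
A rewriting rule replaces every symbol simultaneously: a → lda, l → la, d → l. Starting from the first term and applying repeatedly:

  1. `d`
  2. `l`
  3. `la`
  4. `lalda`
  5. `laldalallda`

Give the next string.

Expanding laldalallda: l→la, a→lda, l→la, d→l, a→lda, l→la, a→lda, l→la, l→la, d→l, a→lda. Concatenated: la lda la l lda la lda la la l lda.

laldalalldalaldalalallda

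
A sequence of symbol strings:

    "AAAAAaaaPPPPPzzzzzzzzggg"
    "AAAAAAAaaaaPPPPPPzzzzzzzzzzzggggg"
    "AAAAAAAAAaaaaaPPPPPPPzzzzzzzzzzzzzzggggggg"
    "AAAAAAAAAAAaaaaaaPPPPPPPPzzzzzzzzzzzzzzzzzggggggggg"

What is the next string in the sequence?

Reading off run lengths: A runs 5, 7, 9, 11; a runs 3, 4, 5, 6; P runs 5, 6, 7, 8; z runs 8, 11, 14, 17; g runs 3, 5, 7, 9 — each is linear in n, where the shown terms are n = 2, 3, 4, 5.
Setting n = 6 gives 13, 7, 9, 20, 11 characters in each block.

AAAAAAAAAAAAAaaaaaaaPPPPPPPPPzzzzzzzzzzzzzzzzzzzzggggggggggg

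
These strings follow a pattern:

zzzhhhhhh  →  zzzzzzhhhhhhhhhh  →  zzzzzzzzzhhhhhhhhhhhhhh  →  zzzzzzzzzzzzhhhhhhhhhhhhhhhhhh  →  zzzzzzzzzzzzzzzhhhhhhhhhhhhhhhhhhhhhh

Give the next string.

zzzzzzzzzzzzzzzzzzhhhhhhhhhhhhhhhhhhhhhhhhhh

Reading off run lengths: z runs 3, 6, 9, 12, 15; h runs 6, 10, 14, 18, 22 — each is linear in n (n = 1, 2, …).
Setting n = 6 gives 18, 26 characters in each block.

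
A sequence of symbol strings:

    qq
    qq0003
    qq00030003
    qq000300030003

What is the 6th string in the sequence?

qq00030003000300030003

The strings grow by a fixed suffix 0003 each time.
From qq000300030003, 2 further steps: qq000300030003 → qq0003000300030003 → (answer).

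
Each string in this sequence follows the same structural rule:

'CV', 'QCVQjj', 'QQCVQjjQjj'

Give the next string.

s(k+1) = Q·s(k)·Qjj, so each term gains Q as a prefix and Qjj as a suffix.
Applying this once more to QQCVQjjQjj:

QQQCVQjjQjjQjj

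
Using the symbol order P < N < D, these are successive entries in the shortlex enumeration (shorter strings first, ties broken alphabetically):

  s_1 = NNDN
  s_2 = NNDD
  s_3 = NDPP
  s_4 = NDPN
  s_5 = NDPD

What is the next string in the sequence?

Treat NDPD as a base-3 numeral over the given alphabet and add one, carrying through any trailing D's.

NDNP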